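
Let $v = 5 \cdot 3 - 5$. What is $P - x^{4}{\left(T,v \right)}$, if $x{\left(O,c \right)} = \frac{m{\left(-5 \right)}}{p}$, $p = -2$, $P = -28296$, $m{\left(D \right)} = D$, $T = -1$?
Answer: $- \frac{453361}{16} \approx -28335.0$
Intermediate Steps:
$v = 10$ ($v = 15 - 5 = 10$)
$x{\left(O,c \right)} = \frac{5}{2}$ ($x{\left(O,c \right)} = - \frac{5}{-2} = \left(-5\right) \left(- \frac{1}{2}\right) = \frac{5}{2}$)
$P - x^{4}{\left(T,v \right)} = -28296 - \left(\frac{5}{2}\right)^{4} = -28296 - \frac{625}{16} = - \frac{453361}{16}$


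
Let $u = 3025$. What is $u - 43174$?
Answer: $-40149$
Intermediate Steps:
$u - 43174 = 3025 - 43174 = -40149$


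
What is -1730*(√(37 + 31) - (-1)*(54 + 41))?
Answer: -164350 - 3460*√17 ≈ -1.7862e+5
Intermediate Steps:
-1730*(√(37 + 31) - (-1)*(54 + 41)) = -1730*(√68 - (-1)*95) = -1730*(2*√17 - 1*(-95)) = -1730*(2*√17 + 95) = -1730*(95 + 2*√17) = -164350 - 3460*√17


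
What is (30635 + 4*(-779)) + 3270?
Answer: 30789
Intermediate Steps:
(30635 + 4*(-779)) + 3270 = (30635 - 3116) + 3270 = 27519 + 3270 = 30789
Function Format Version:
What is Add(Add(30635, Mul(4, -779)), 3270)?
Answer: 30789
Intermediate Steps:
Add(Add(30635, Mul(4, -779)), 3270) = Add(Add(30635, -3116), 3270) = Add(27519, 3270) = 30789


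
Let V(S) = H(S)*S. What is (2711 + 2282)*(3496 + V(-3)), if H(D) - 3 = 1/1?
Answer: 17395612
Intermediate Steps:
H(D) = 4 (H(D) = 3 + 1/1 = 3 + 1 = 4)
V(S) = 4*S
(2711 + 2282)*(3496 + V(-3)) = (2711 + 2282)*(3496 + 4*(-3)) = 4993*(3496 - 12) = 4993*3484 = 17395612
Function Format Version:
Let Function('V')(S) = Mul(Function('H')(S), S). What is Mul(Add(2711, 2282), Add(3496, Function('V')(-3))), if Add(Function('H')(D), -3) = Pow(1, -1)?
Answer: 17395612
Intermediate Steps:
Function('H')(D) = 4 (Function('H')(D) = Add(3, Pow(1, -1)) = Add(3, 1) = 4)
Function('V')(S) = Mul(4, S)
Mul(Add(2711, 2282), Add(3496, Function('V')(-3))) = Mul(Add(2711, 2282), Add(3496, Mul(4, -3))) = Mul(4993, Add(3496, -12)) = Mul(4993, 3484) = 17395612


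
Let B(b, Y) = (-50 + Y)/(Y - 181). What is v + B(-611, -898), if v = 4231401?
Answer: 4565682627/1079 ≈ 4.2314e+6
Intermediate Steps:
B(b, Y) = (-50 + Y)/(-181 + Y)
v + B(-611, -898) = 4231401 + (-50 - 898)/(-181 - 898) = 4231401 - 948/(-1079) = 4231401 - 1/1079*(-948) = 4231401 + 948/1079 = 4565682627/1079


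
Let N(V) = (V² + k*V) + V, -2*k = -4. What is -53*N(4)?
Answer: -1484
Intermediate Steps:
k = 2 (k = -½*(-4) = 2)
N(V) = V² + 3*V (N(V) = (V² + 2*V) + V = V² + 3*V)
-53*N(4) = -212*(3 + 4) = -212*7 = -53*28 = -1484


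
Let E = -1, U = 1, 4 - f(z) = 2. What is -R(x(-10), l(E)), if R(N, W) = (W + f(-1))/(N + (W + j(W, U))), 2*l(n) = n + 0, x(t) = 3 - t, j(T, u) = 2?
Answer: -3/29 ≈ -0.10345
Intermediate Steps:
f(z) = 2 (f(z) = 4 - 1*2 = 4 - 2 = 2)
l(n) = n/2 (l(n) = (n + 0)/2 = n/2)
R(N, W) = (2 + W)/(2 + N + W) (R(N, W) = (W + 2)/(N + (W + 2)) = (2 + W)/(N + (2 + W)) = (2 + W)/(2 + N + W))
-R(x(-10), l(E)) = -(2 + (½)*(-1))/(2 + (3 - 1*(-10)) + (½)*(-1)) = -(2 - ½)/(2 + (3 + 10) - ½) = -3/((2 + 13 - ½)*2) = -3/(29/2*2) = -2*3/(29*2) = -1*3/29 = -3/29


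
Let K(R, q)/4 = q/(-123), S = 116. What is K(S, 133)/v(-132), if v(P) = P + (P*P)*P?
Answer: 133/70728075 ≈ 1.8804e-6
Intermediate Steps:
K(R, q) = -4*q/123 (K(R, q) = 4*(q/(-123)) = 4*(q*(-1/123)) = 4*(-q/123) = -4*q/123)
v(P) = P + P**3 (v(P) = P + P**2*P = P + P**3)
K(S, 133)/v(-132) = (-4/123*133)/(-132 + (-132)**3) = -532/(123*(-132 - 2299968)) = -532/123/(-2300100) = -532/123*(-1/2300100) = 133/70728075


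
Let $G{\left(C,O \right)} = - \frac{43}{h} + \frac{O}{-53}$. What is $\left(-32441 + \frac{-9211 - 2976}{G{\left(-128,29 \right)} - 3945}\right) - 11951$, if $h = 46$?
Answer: $- \frac{427088937110}{9621523} \approx -44389.0$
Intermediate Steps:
$G{\left(C,O \right)} = - \frac{43}{46} - \frac{O}{53}$ ($G{\left(C,O \right)} = - \frac{43}{46} + \frac{O}{-53} = \left(-43\right) \frac{1}{46} + O \left(- \frac{1}{53}\right) = - \frac{43}{46} - \frac{O}{53}$)
$\left(-32441 + \frac{-9211 - 2976}{G{\left(-128,29 \right)} - 3945}\right) - 11951 = \left(-32441 + \frac{-9211 - 2976}{\left(- \frac{43}{46} - \frac{29}{53}\right) - 3945}\right) - 11951 = \left(-32441 - \frac{12187}{\left(- \frac{43}{46} - \frac{29}{53}\right) - 3945}\right) - 11951 = \left(-32441 - \frac{12187}{- \frac{3613}{2438} - 3945}\right) - 11951 = \left(-32441 - \frac{12187}{- \frac{9621523}{2438}}\right) - 11951 = \left(-32441 - - \frac{29711906}{9621523}\right) - 11951 = \left(-32441 + \frac{29711906}{9621523}\right) - 11951 = - \frac{312102115737}{9621523} - 11951 = - \frac{427088937110}{9621523}$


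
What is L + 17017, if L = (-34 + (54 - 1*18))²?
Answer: 17021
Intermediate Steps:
L = 4 (L = (-34 + (54 - 18))² = (-34 + 36)² = 2² = 4)
L + 17017 = 4 + 17017 = 17021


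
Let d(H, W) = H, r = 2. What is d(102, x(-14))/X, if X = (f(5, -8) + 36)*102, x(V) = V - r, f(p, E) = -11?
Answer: 1/25 ≈ 0.040000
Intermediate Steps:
x(V) = -2 + V (x(V) = V - 1*2 = V - 2 = -2 + V)
X = 2550 (X = (-11 + 36)*102 = 25*102 = 2550)
d(102, x(-14))/X = 102/2550 = 102*(1/2550) = 1/25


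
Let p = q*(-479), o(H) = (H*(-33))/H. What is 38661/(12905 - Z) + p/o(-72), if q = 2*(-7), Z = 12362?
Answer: -788515/5973 ≈ -132.01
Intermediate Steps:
q = -14
o(H) = -33 (o(H) = (-33*H)/H = -33)
p = 6706 (p = -14*(-479) = 6706)
38661/(12905 - Z) + p/o(-72) = 38661/(12905 - 1*12362) + 6706/(-33) = 38661/(12905 - 12362) + 6706*(-1/33) = 38661/543 - 6706/33 = 38661*(1/543) - 6706/33 = 12887/181 - 6706/33 = -788515/5973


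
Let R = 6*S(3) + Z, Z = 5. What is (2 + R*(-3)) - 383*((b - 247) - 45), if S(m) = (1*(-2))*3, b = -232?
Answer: 200787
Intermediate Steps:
S(m) = -6 (S(m) = -2*3 = -6)
R = -31 (R = 6*(-6) + 5 = -36 + 5 = -31)
(2 + R*(-3)) - 383*((b - 247) - 45) = (2 - 31*(-3)) - 383*((-232 - 247) - 45) = (2 + 93) - 383*(-479 - 45) = 95 - 383*(-524) = 95 + 200692 = 200787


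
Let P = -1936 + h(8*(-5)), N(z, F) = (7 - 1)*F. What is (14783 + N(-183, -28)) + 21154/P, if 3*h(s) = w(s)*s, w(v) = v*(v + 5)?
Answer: 451630229/30904 ≈ 14614.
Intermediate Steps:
w(v) = v*(5 + v)
h(s) = s²*(5 + s)/3 (h(s) = ((s*(5 + s))*s)/3 = (s²*(5 + s))/3 = s²*(5 + s)/3)
N(z, F) = 6*F
P = -61808/3 (P = -1936 + (8*(-5))²*(5 + 8*(-5))/3 = -1936 + (⅓)*(-40)²*(5 - 40) = -1936 + (⅓)*1600*(-35) = -1936 - 56000/3 = -61808/3 ≈ -20603.)
(14783 + N(-183, -28)) + 21154/P = (14783 + 6*(-28)) + 21154/(-61808/3) = (14783 - 168) + 21154*(-3/61808) = 14615 - 31731/30904 = 451630229/30904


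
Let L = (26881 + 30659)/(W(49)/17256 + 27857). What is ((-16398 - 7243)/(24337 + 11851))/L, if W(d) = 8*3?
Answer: -4227767312/13367349615 ≈ -0.31628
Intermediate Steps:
W(d) = 24
L = 1477545/715328 (L = (26881 + 30659)/(24/17256 + 27857) = 57540/(24*(1/17256) + 27857) = 57540/(1/719 + 27857) = 57540/(20029184/719) = 57540*(719/20029184) = 1477545/715328 ≈ 2.0655)
((-16398 - 7243)/(24337 + 11851))/L = ((-16398 - 7243)/(24337 + 11851))/(1477545/715328) = -23641/36188*(715328/1477545) = -23641*1/36188*(715328/1477545) = -23641/36188*715328/1477545 = -4227767312/13367349615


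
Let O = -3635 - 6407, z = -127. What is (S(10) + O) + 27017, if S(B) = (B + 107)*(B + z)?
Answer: 3286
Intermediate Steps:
O = -10042
S(B) = (-127 + B)*(107 + B) (S(B) = (B + 107)*(B - 127) = (107 + B)*(-127 + B) = (-127 + B)*(107 + B))
(S(10) + O) + 27017 = ((-13589 + 10**2 - 20*10) - 10042) + 27017 = ((-13589 + 100 - 200) - 10042) + 27017 = (-13689 - 10042) + 27017 = -23731 + 27017 = 3286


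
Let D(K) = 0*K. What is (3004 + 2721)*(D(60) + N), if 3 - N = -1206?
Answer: 6921525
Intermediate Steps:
N = 1209 (N = 3 - 1*(-1206) = 3 + 1206 = 1209)
D(K) = 0
(3004 + 2721)*(D(60) + N) = (3004 + 2721)*(0 + 1209) = 5725*1209 = 6921525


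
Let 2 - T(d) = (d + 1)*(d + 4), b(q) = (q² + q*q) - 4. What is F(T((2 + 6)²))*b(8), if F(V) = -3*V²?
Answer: -7260965328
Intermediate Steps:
b(q) = -4 + 2*q² (b(q) = (q² + q²) - 4 = 2*q² - 4 = -4 + 2*q²)
T(d) = 2 - (1 + d)*(4 + d) (T(d) = 2 - (d + 1)*(d + 4) = 2 - (1 + d)*(4 + d))
F(T((2 + 6)²))*b(8) = (-3*(-2 - ((2 + 6)²)² - 5*(2 + 6)²)²)*(-4 + 2*8²) = (-3*(-2 - (8²)² - 5*8²)²)*(-4 + 2*64) = (-3*(-2 - 1*64² - 5*64)²)*(-4 + 128) = -3*(-2 - 1*4096 - 320)²*124 = -3*(-2 - 4096 - 320)²*124 = -3*(-4418)²*124 = -3*19518724*124 = -58556172*124 = -7260965328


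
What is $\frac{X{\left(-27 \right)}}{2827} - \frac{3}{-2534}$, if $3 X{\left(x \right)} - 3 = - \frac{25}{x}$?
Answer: $\frac{955565}{580253058} \approx 0.0016468$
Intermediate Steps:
$X{\left(x \right)} = 1 - \frac{25}{3 x}$ ($X{\left(x \right)} = 1 + \frac{\left(-25\right) \frac{1}{x}}{3} = 1 - \frac{25}{3 x}$)
$\frac{X{\left(-27 \right)}}{2827} - \frac{3}{-2534} = \frac{\frac{1}{-27} \left(- \frac{25}{3} - 27\right)}{2827} - \frac{3}{-2534} = \left(- \frac{1}{27}\right) \left(- \frac{106}{3}\right) \frac{1}{2827} - - \frac{3}{2534} = \frac{106}{81} \cdot \frac{1}{2827} + \frac{3}{2534} = \frac{106}{228987} + \frac{3}{2534} = \frac{955565}{580253058}$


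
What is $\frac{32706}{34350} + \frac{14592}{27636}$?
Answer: $\frac{19515253}{13184675} \approx 1.4801$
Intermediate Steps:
$\frac{32706}{34350} + \frac{14592}{27636} = 32706 \cdot \frac{1}{34350} + 14592 \cdot \frac{1}{27636} = \frac{5451}{5725} + \frac{1216}{2303} = \frac{19515253}{13184675}$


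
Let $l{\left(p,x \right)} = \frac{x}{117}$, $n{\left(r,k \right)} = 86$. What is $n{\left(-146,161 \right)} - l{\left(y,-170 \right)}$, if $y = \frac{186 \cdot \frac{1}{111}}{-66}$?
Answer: $\frac{10232}{117} \approx 87.453$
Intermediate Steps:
$y = - \frac{31}{1221}$ ($y = 186 \cdot \frac{1}{111} \left(- \frac{1}{66}\right) = \frac{62}{37} \left(- \frac{1}{66}\right) = - \frac{31}{1221} \approx -0.025389$)
$l{\left(p,x \right)} = \frac{x}{117}$ ($l{\left(p,x \right)} = x \frac{1}{117} = \frac{x}{117}$)
$n{\left(-146,161 \right)} - l{\left(y,-170 \right)} = 86 - \frac{1}{117} \left(-170\right) = 86 - - \frac{170}{117} = 86 + \frac{170}{117} = \frac{10232}{117}$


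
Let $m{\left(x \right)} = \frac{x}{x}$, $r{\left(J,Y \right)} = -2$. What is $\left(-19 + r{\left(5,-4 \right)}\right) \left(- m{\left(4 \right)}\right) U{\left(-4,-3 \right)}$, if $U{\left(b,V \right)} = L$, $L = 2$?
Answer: $42$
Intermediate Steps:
$U{\left(b,V \right)} = 2$
$m{\left(x \right)} = 1$
$\left(-19 + r{\left(5,-4 \right)}\right) \left(- m{\left(4 \right)}\right) U{\left(-4,-3 \right)} = \left(-19 - 2\right) \left(\left(-1\right) 1\right) 2 = \left(-21\right) \left(-1\right) 2 = 21 \cdot 2 = 42$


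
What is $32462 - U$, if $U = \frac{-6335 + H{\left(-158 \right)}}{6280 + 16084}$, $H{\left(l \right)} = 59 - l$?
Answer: $\frac{362993143}{11182} \approx 32462.0$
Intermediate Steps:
$U = - \frac{3059}{11182}$ ($U = \frac{-6335 + \left(59 - -158\right)}{6280 + 16084} = \frac{-6335 + \left(59 + 158\right)}{22364} = \left(-6335 + 217\right) \frac{1}{22364} = \left(-6118\right) \frac{1}{22364} = - \frac{3059}{11182} \approx -0.27356$)
$32462 - U = 32462 - - \frac{3059}{11182} = 32462 + \frac{3059}{11182} = \frac{362993143}{11182}$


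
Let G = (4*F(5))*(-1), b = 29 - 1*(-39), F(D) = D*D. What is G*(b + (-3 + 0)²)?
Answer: -7700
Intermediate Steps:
F(D) = D²
b = 68 (b = 29 + 39 = 68)
G = -100 (G = (4*5²)*(-1) = (4*25)*(-1) = 100*(-1) = -100)
G*(b + (-3 + 0)²) = -100*(68 + (-3 + 0)²) = -100*(68 + (-3)²) = -100*(68 + 9) = -100*77 = -7700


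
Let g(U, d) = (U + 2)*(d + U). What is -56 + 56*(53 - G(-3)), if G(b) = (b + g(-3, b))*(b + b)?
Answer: 3920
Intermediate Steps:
g(U, d) = (2 + U)*(U + d)
G(b) = 6*b (G(b) = (b + ((-3)² + 2*(-3) + 2*b - 3*b))*(b + b) = (b + (9 - 6 + 2*b - 3*b))*(2*b) = (b + (3 - b))*(2*b) = 3*(2*b) = 6*b)
-56 + 56*(53 - G(-3)) = -56 + 56*(53 - 6*(-3)) = -56 + 56*(53 - 1*(-18)) = -56 + 56*(53 + 18) = -56 + 56*71 = -56 + 3976 = 3920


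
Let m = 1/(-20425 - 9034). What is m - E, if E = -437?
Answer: 12873582/29459 ≈ 437.00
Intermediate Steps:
m = -1/29459 (m = 1/(-29459) = -1/29459 ≈ -3.3945e-5)
m - E = -1/29459 - 1*(-437) = -1/29459 + 437 = 12873582/29459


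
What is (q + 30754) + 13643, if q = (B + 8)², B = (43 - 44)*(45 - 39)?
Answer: 44401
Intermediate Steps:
B = -6 (B = -1*6 = -6)
q = 4 (q = (-6 + 8)² = 2² = 4)
(q + 30754) + 13643 = (4 + 30754) + 13643 = 30758 + 13643 = 44401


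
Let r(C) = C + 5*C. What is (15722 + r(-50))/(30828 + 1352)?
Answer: 7711/16090 ≈ 0.47924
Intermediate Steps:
r(C) = 6*C
(15722 + r(-50))/(30828 + 1352) = (15722 + 6*(-50))/(30828 + 1352) = (15722 - 300)/32180 = 15422*(1/32180) = 7711/16090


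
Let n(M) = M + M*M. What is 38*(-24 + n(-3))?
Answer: -684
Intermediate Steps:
n(M) = M + M²
38*(-24 + n(-3)) = 38*(-24 - 3*(1 - 3)) = 38*(-24 - 3*(-2)) = 38*(-24 + 6) = 38*(-18) = -684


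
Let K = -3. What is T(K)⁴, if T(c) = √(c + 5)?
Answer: 4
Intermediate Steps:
T(c) = √(5 + c)
T(K)⁴ = (√(5 - 3))⁴ = (√2)⁴ = 4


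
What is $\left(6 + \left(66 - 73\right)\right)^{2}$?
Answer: $1$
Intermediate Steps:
$\left(6 + \left(66 - 73\right)\right)^{2} = \left(6 - 7\right)^{2} = \left(-1\right)^{2} = 1$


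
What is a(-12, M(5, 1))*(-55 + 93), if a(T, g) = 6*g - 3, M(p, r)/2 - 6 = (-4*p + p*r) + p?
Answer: -1938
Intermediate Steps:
M(p, r) = 12 - 6*p + 2*p*r (M(p, r) = 12 + 2*((-4*p + p*r) + p) = 12 + 2*(-3*p + p*r) = 12 + (-6*p + 2*p*r) = 12 - 6*p + 2*p*r)
a(T, g) = -3 + 6*g
a(-12, M(5, 1))*(-55 + 93) = (-3 + 6*(12 - 6*5 + 2*5*1))*(-55 + 93) = (-3 + 6*(12 - 30 + 10))*38 = (-3 + 6*(-8))*38 = (-3 - 48)*38 = -51*38 = -1938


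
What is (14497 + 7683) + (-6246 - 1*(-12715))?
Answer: 28649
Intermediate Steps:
(14497 + 7683) + (-6246 - 1*(-12715)) = 22180 + (-6246 + 12715) = 22180 + 6469 = 28649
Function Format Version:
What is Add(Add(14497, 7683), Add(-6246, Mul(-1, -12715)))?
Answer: 28649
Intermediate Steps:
Add(Add(14497, 7683), Add(-6246, Mul(-1, -12715))) = Add(22180, Add(-6246, 12715)) = Add(22180, 6469) = 28649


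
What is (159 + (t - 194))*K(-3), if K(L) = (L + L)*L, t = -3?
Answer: -684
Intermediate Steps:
K(L) = 2*L² (K(L) = (2*L)*L = 2*L²)
(159 + (t - 194))*K(-3) = (159 + (-3 - 194))*(2*(-3)²) = (159 - 197)*(2*9) = -38*18 = -684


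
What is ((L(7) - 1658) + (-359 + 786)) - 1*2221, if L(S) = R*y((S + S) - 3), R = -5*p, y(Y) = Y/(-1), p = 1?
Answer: -3397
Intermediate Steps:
y(Y) = -Y (y(Y) = Y*(-1) = -Y)
R = -5 (R = -5*1 = -5)
L(S) = -15 + 10*S (L(S) = -(-5)*((S + S) - 3) = -(-5)*(2*S - 3) = -(-5)*(-3 + 2*S) = -5*(3 - 2*S) = -15 + 10*S)
((L(7) - 1658) + (-359 + 786)) - 1*2221 = (((-15 + 10*7) - 1658) + (-359 + 786)) - 1*2221 = (((-15 + 70) - 1658) + 427) - 2221 = ((55 - 1658) + 427) - 2221 = (-1603 + 427) - 2221 = -1176 - 2221 = -3397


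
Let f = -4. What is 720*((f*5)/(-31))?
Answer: 14400/31 ≈ 464.52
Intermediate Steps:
720*((f*5)/(-31)) = 720*(-4*5/(-31)) = 720*(-20*(-1/31)) = 720*(20/31) = 14400/31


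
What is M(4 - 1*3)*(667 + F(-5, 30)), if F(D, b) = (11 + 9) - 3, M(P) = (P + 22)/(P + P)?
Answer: 7866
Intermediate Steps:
M(P) = (22 + P)/(2*P) (M(P) = (22 + P)/((2*P)) = (22 + P)*(1/(2*P)) = (22 + P)/(2*P))
F(D, b) = 17 (F(D, b) = 20 - 3 = 17)
M(4 - 1*3)*(667 + F(-5, 30)) = ((22 + (4 - 1*3))/(2*(4 - 1*3)))*(667 + 17) = ((22 + (4 - 3))/(2*(4 - 3)))*684 = ((½)*(22 + 1)/1)*684 = ((½)*1*23)*684 = (23/2)*684 = 7866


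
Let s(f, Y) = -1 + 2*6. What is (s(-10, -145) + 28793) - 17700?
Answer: 11104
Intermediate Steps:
s(f, Y) = 11 (s(f, Y) = -1 + 12 = 11)
(s(-10, -145) + 28793) - 17700 = (11 + 28793) - 17700 = 28804 - 17700 = 11104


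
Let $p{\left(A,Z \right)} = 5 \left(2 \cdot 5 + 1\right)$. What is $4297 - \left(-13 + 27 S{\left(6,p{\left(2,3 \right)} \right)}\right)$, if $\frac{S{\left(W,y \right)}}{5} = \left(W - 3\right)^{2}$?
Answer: $3095$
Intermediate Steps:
$p{\left(A,Z \right)} = 55$ ($p{\left(A,Z \right)} = 5 \left(10 + 1\right) = 5 \cdot 11 = 55$)
$S{\left(W,y \right)} = 5 \left(-3 + W\right)^{2}$ ($S{\left(W,y \right)} = 5 \left(W - 3\right)^{2} = 5 \left(-3 + W\right)^{2}$)
$4297 - \left(-13 + 27 S{\left(6,p{\left(2,3 \right)} \right)}\right) = 4297 + \left(- 27 \cdot 5 \left(-3 + 6\right)^{2} + 13\right) = 4297 + \left(- 27 \cdot 5 \cdot 3^{2} + 13\right) = 4297 + \left(- 27 \cdot 5 \cdot 9 + 13\right) = 4297 + \left(\left(-27\right) 45 + 13\right) = 4297 + \left(-1215 + 13\right) = 4297 - 1202 = 3095$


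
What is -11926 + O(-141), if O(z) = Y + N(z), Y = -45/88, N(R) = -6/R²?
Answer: -6955255367/583176 ≈ -11927.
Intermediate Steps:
N(R) = -6/R²
Y = -45/88 (Y = -45*1/88 = -45/88 ≈ -0.51136)
O(z) = -45/88 - 6/z²
-11926 + O(-141) = -11926 + (-45/88 - 6/(-141)²) = -11926 + (-45/88 - 6*1/19881) = -11926 + (-45/88 - 2/6627) = -11926 - 298391/583176 = -6955255367/583176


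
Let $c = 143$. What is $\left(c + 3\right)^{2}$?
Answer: $21316$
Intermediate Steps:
$\left(c + 3\right)^{2} = \left(143 + 3\right)^{2} = 146^{2} = 21316$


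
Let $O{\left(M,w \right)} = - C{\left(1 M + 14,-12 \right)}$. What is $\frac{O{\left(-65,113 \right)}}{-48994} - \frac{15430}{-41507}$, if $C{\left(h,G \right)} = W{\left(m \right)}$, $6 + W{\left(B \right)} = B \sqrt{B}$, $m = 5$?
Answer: $\frac{377864189}{1016796979} + \frac{5 \sqrt{5}}{48994} \approx 0.37185$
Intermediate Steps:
$W{\left(B \right)} = -6 + B^{\frac{3}{2}}$ ($W{\left(B \right)} = -6 + B \sqrt{B} = -6 + B^{\frac{3}{2}}$)
$C{\left(h,G \right)} = -6 + 5 \sqrt{5}$ ($C{\left(h,G \right)} = -6 + 5^{\frac{3}{2}} = -6 + 5 \sqrt{5}$)
$O{\left(M,w \right)} = 6 - 5 \sqrt{5}$ ($O{\left(M,w \right)} = - (-6 + 5 \sqrt{5}) = 6 - 5 \sqrt{5}$)
$\frac{O{\left(-65,113 \right)}}{-48994} - \frac{15430}{-41507} = \frac{6 - 5 \sqrt{5}}{-48994} - \frac{15430}{-41507} = \left(6 - 5 \sqrt{5}\right) \left(- \frac{1}{48994}\right) - - \frac{15430}{41507} = \left(- \frac{3}{24497} + \frac{5 \sqrt{5}}{48994}\right) + \frac{15430}{41507} = \frac{377864189}{1016796979} + \frac{5 \sqrt{5}}{48994}$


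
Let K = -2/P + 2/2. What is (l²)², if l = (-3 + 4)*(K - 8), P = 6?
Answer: 234256/81 ≈ 2892.1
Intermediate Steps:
K = ⅔ (K = -2/6 + 2/2 = -2*⅙ + 2*(½) = -⅓ + 1 = ⅔ ≈ 0.66667)
l = -22/3 (l = (-3 + 4)*(⅔ - 8) = 1*(-22/3) = -22/3 ≈ -7.3333)
(l²)² = ((-22/3)²)² = (484/9)² = 234256/81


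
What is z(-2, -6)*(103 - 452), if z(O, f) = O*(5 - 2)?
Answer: 2094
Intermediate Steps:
z(O, f) = 3*O (z(O, f) = O*3 = 3*O)
z(-2, -6)*(103 - 452) = (3*(-2))*(103 - 452) = -6*(-349) = 2094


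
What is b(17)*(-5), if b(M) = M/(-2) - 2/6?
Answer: 265/6 ≈ 44.167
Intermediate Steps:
b(M) = -⅓ - M/2 (b(M) = M*(-½) - 2*⅙ = -M/2 - ⅓ = -⅓ - M/2)
b(17)*(-5) = (-⅓ - ½*17)*(-5) = (-⅓ - 17/2)*(-5) = -53/6*(-5) = 265/6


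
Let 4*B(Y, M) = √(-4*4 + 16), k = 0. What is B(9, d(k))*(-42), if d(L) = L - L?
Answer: 0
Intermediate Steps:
d(L) = 0
B(Y, M) = 0 (B(Y, M) = √(-4*4 + 16)/4 = √(-16 + 16)/4 = √0/4 = (¼)*0 = 0)
B(9, d(k))*(-42) = 0*(-42) = 0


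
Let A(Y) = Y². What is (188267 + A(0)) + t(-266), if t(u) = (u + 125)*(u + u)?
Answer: 263279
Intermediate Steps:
t(u) = 2*u*(125 + u) (t(u) = (125 + u)*(2*u) = 2*u*(125 + u))
(188267 + A(0)) + t(-266) = (188267 + 0²) + 2*(-266)*(125 - 266) = (188267 + 0) + 2*(-266)*(-141) = 188267 + 75012 = 263279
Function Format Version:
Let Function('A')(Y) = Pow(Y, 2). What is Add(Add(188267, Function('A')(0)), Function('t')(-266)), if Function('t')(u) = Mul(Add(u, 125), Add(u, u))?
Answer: 263279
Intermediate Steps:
Function('t')(u) = Mul(2, u, Add(125, u)) (Function('t')(u) = Mul(Add(125, u), Mul(2, u)) = Mul(2, u, Add(125, u)))
Add(Add(188267, Function('A')(0)), Function('t')(-266)) = Add(Add(188267, Pow(0, 2)), Mul(2, -266, Add(125, -266))) = Add(Add(188267, 0), Mul(2, -266, -141)) = Add(188267, 75012) = 263279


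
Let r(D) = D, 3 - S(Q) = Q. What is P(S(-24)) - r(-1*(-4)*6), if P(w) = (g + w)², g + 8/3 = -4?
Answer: 3505/9 ≈ 389.44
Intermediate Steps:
S(Q) = 3 - Q
g = -20/3 (g = -8/3 - 4 = -20/3 ≈ -6.6667)
P(w) = (-20/3 + w)²
P(S(-24)) - r(-1*(-4)*6) = (-20 + 3*(3 - 1*(-24)))²/9 - (-1*(-4))*6 = (-20 + 3*(3 + 24))²/9 - 4*6 = (-20 + 3*27)²/9 - 1*24 = (-20 + 81)²/9 - 24 = (⅑)*61² - 24 = (⅑)*3721 - 24 = 3721/9 - 24 = 3505/9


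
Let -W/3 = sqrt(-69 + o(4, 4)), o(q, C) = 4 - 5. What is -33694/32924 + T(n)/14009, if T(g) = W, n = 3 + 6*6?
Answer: -16847/16462 - 3*I*sqrt(70)/14009 ≈ -1.0234 - 0.0017917*I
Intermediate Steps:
o(q, C) = -1
n = 39 (n = 3 + 36 = 39)
W = -3*I*sqrt(70) (W = -3*sqrt(-69 - 1) = -3*I*sqrt(70) ≈ -25.1*I)
T(g) = -3*I*sqrt(70)
-33694/32924 + T(n)/14009 = -33694/32924 - 3*I*sqrt(70)/14009 = -33694*1/32924 - 3*I*sqrt(70)*(1/14009) = -16847/16462 - 3*I*sqrt(70)/14009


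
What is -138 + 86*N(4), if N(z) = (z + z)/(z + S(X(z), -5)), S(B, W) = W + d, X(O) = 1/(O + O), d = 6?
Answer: -⅖ ≈ -0.40000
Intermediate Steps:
X(O) = 1/(2*O)
S(B, W) = 6 + W (S(B, W) = W + 6 = 6 + W)
N(z) = 2*z/(1 + z) (N(z) = (z + z)/(z + (6 - 5)) = (2*z)/(z + 1) = (2*z)/(1 + z) = 2*z/(1 + z))
-138 + 86*N(4) = -138 + 86*(2*4/(1 + 4)) = -138 + 86*(2*4/5) = -138 + 86*(2*4*(⅕)) = -138 + 86*(8/5) = -138 + 688/5 = -⅖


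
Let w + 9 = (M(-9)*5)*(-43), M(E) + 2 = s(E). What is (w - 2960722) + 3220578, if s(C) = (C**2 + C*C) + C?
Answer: 227382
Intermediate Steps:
s(C) = C + 2*C**2 (s(C) = (C**2 + C**2) + C = 2*C**2 + C = C + 2*C**2)
M(E) = -2 + E*(1 + 2*E)
w = -32474 (w = -9 + ((-2 - 9*(1 + 2*(-9)))*5)*(-43) = -9 + ((-2 - 9*(1 - 18))*5)*(-43) = -9 + ((-2 - 9*(-17))*5)*(-43) = -9 + ((-2 + 153)*5)*(-43) = -9 + (151*5)*(-43) = -9 + 755*(-43) = -9 - 32465 = -32474)
(w - 2960722) + 3220578 = (-32474 - 2960722) + 3220578 = -2993196 + 3220578 = 227382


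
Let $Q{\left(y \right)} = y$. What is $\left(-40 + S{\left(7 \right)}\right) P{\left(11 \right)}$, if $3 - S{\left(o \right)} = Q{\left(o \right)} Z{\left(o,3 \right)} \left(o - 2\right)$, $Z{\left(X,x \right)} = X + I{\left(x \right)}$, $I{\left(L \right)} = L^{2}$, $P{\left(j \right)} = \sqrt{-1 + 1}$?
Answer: $0$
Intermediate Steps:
$P{\left(j \right)} = 0$ ($P{\left(j \right)} = \sqrt{0} = 0$)
$Z{\left(X,x \right)} = X + x^{2}$
$S{\left(o \right)} = 3 - o \left(-2 + o\right) \left(9 + o\right)$ ($S{\left(o \right)} = 3 - o \left(o + 3^{2}\right) \left(o - 2\right) = 3 - o \left(o + 9\right) \left(-2 + o\right) = 3 - o \left(9 + o\right) \left(-2 + o\right) = 3 - o \left(-2 + o\right) \left(9 + o\right)$)
$\left(-40 + S{\left(7 \right)}\right) P{\left(11 \right)} = \left(-40 + \left(3 - 7^{3} - 7 \cdot 7^{2} + 18 \cdot 7\right)\right) 0 = \left(-40 + \left(3 - 343 - 343 + 126\right)\right) 0 = \left(-40 - 557\right) 0 = \left(-597\right) 0 = 0$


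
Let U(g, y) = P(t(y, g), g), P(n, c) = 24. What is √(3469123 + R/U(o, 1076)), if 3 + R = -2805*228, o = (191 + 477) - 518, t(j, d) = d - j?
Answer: √55079606/4 ≈ 1855.4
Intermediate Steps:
o = 150 (o = 668 - 518 = 150)
R = -639543 (R = -3 - 2805*228 = -3 - 639540 = -639543)
U(g, y) = 24
√(3469123 + R/U(o, 1076)) = √(3469123 - 639543/24) = √(3469123 - 639543*1/24) = √(3469123 - 213181/8) = √(27539803/8) = √55079606/4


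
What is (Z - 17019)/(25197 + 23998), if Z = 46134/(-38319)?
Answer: -43479813/125673547 ≈ -0.34597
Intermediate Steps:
Z = -15378/12773 (Z = 46134*(-1/38319) = -15378/12773 ≈ -1.2039)
(Z - 17019)/(25197 + 23998) = (-15378/12773 - 17019)/(25197 + 23998) = -217399065/12773/49195 = -217399065/12773*1/49195 = -43479813/125673547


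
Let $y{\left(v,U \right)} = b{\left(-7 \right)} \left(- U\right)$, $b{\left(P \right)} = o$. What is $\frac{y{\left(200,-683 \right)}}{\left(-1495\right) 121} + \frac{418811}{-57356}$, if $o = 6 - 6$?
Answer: $- \frac{418811}{57356} \approx -7.302$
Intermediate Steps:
$o = 0$ ($o = 6 - 6 = 0$)
$b{\left(P \right)} = 0$
$y{\left(v,U \right)} = 0$ ($y{\left(v,U \right)} = 0 \left(- U\right) = 0$)
$\frac{y{\left(200,-683 \right)}}{\left(-1495\right) 121} + \frac{418811}{-57356} = \frac{0}{\left(-1495\right) 121} + \frac{418811}{-57356} = \frac{0}{-180895} + 418811 \left(- \frac{1}{57356}\right) = 0 \left(- \frac{1}{180895}\right) - \frac{418811}{57356} = 0 - \frac{418811}{57356} = - \frac{418811}{57356}$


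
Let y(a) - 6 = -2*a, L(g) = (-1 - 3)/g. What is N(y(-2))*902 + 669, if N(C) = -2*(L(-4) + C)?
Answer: -19175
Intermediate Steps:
L(g) = -4/g
y(a) = 6 - 2*a
N(C) = -2 - 2*C (N(C) = -2*(-4/(-4) + C) = -2*(-4*(-¼) + C) = -2*(1 + C) = -2 - 2*C)
N(y(-2))*902 + 669 = (-2 - 2*(6 - 2*(-2)))*902 + 669 = (-2 - 2*(6 + 4))*902 + 669 = (-2 - 2*10)*902 + 669 = (-2 - 20)*902 + 669 = -22*902 + 669 = -19844 + 669 = -19175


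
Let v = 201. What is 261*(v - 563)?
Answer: -94482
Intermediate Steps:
261*(v - 563) = 261*(201 - 563) = 261*(-362) = -94482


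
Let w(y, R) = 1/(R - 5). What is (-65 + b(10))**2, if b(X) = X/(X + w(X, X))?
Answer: 10660225/2601 ≈ 4098.5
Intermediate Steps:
w(y, R) = 1/(-5 + R)
b(X) = X/(X + 1/(-5 + X))
(-65 + b(10))**2 = (-65 + 10*(-5 + 10)/(1 + 10*(-5 + 10)))**2 = (-65 + 10*5/(1 + 10*5))**2 = (-65 + 10*5/(1 + 50))**2 = (-65 + 10*5/51)**2 = (-65 + 10*(1/51)*5)**2 = (-65 + 50/51)**2 = (-3265/51)**2 = 10660225/2601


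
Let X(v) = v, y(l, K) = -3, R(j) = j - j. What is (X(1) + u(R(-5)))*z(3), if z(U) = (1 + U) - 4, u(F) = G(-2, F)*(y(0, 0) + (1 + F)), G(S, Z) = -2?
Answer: 0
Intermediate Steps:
R(j) = 0
u(F) = 4 - 2*F (u(F) = -2*(-3 + (1 + F)) = -2*(-2 + F) = 4 - 2*F)
z(U) = -3 + U
(X(1) + u(R(-5)))*z(3) = (1 + (4 - 2*0))*(-3 + 3) = (1 + (4 + 0))*0 = (1 + 4)*0 = 5*0 = 0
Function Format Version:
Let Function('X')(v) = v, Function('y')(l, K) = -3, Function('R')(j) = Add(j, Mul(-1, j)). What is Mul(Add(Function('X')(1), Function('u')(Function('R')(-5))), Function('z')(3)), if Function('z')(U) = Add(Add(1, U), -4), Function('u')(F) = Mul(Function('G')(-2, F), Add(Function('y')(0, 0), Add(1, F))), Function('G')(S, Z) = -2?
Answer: 0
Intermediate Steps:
Function('R')(j) = 0
Function('u')(F) = Add(4, Mul(-2, F)) (Function('u')(F) = Mul(-2, Add(-3, Add(1, F))) = Mul(-2, Add(-2, F)) = Add(4, Mul(-2, F)))
Function('z')(U) = Add(-3, U)
Mul(Add(Function('X')(1), Function('u')(Function('R')(-5))), Function('z')(3)) = Mul(Add(1, Add(4, Mul(-2, 0))), Add(-3, 3)) = Mul(Add(1, Add(4, 0)), 0) = Mul(Add(1, 4), 0) = Mul(5, 0) = 0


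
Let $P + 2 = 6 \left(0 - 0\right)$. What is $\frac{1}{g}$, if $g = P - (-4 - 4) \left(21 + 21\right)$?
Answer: $- \frac{1}{672} \approx -0.0014881$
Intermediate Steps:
$P = -2$ ($P = -2 + 6 \left(0 - 0\right) = -2 + 6 \left(0 + 0\right) = -2 + 6 \cdot 0 = -2 + 0 = -2$)
$g = -672$ ($g = - 2 - (-4 - 4) \left(21 + 21\right) = - 2 \left(-1\right) \left(-8\right) 42 = - 2 \cdot 8 \cdot 42 = \left(-2\right) 336 = -672$)
$\frac{1}{g} = \frac{1}{-672} = - \frac{1}{672}$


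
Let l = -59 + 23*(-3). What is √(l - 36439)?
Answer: 3*I*√4063 ≈ 191.23*I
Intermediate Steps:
l = -128 (l = -59 - 69 = -128)
√(l - 36439) = √(-128 - 36439) = √(-36567) = 3*I*√4063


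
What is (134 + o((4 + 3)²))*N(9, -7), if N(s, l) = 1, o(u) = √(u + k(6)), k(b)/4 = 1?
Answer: 134 + √53 ≈ 141.28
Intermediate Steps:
k(b) = 4 (k(b) = 4*1 = 4)
o(u) = √(4 + u) (o(u) = √(u + 4) = √(4 + u))
(134 + o((4 + 3)²))*N(9, -7) = (134 + √(4 + (4 + 3)²))*1 = (134 + √(4 + 7²))*1 = (134 + √(4 + 49))*1 = (134 + √53)*1 = 134 + √53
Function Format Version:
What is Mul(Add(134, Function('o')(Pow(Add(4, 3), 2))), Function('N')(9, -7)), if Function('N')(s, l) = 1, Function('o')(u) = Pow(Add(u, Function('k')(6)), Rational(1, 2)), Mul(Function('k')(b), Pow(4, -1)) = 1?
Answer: Add(134, Pow(53, Rational(1, 2))) ≈ 141.28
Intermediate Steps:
Function('k')(b) = 4 (Function('k')(b) = Mul(4, 1) = 4)
Function('o')(u) = Pow(Add(4, u), Rational(1, 2)) (Function('o')(u) = Pow(Add(u, 4), Rational(1, 2)) = Pow(Add(4, u), Rational(1, 2)))
Mul(Add(134, Function('o')(Pow(Add(4, 3), 2))), Function('N')(9, -7)) = Mul(Add(134, Pow(Add(4, Pow(Add(4, 3), 2)), Rational(1, 2))), 1) = Mul(Add(134, Pow(Add(4, Pow(7, 2)), Rational(1, 2))), 1) = Mul(Add(134, Pow(Add(4, 49), Rational(1, 2))), 1) = Mul(Add(134, Pow(53, Rational(1, 2))), 1) = Add(134, Pow(53, Rational(1, 2)))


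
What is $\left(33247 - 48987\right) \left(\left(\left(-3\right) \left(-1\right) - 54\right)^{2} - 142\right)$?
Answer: $-38704660$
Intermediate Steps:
$\left(33247 - 48987\right) \left(\left(\left(-3\right) \left(-1\right) - 54\right)^{2} - 142\right) = - 15740 \left(\left(3 - 54\right)^{2} - 142\right) = - 15740 \left(\left(-51\right)^{2} - 142\right) = - 15740 \left(2601 - 142\right) = \left(-15740\right) 2459 = -38704660$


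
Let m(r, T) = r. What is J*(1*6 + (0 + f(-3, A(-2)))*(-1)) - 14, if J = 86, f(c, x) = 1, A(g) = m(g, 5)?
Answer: 416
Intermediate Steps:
A(g) = g
J*(1*6 + (0 + f(-3, A(-2)))*(-1)) - 14 = 86*(1*6 + (0 + 1)*(-1)) - 14 = 86*(6 + 1*(-1)) - 14 = 86*(6 - 1) - 14 = 86*5 - 14 = 430 - 14 = 416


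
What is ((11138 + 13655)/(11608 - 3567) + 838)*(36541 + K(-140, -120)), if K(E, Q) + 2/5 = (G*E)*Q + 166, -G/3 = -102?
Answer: 175081294696483/40205 ≈ 4.3547e+9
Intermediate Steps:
G = 306 (G = -3*(-102) = 306)
K(E, Q) = 828/5 + 306*E*Q (K(E, Q) = -⅖ + ((306*E)*Q + 166) = -⅖ + (306*E*Q + 166) = -⅖ + (166 + 306*E*Q) = 828/5 + 306*E*Q)
((11138 + 13655)/(11608 - 3567) + 838)*(36541 + K(-140, -120)) = ((11138 + 13655)/(11608 - 3567) + 838)*(36541 + (828/5 + 306*(-140)*(-120))) = (24793/8041 + 838)*(36541 + (828/5 + 5140800)) = (24793*(1/8041) + 838)*(36541 + 25704828/5) = (24793/8041 + 838)*(25887533/5) = (6763151/8041)*(25887533/5) = 175081294696483/40205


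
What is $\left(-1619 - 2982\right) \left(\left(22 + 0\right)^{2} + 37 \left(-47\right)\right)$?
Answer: $5774255$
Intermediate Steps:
$\left(-1619 - 2982\right) \left(\left(22 + 0\right)^{2} + 37 \left(-47\right)\right) = - 4601 \left(22^{2} - 1739\right) = - 4601 \left(484 - 1739\right) = \left(-4601\right) \left(-1255\right) = 5774255$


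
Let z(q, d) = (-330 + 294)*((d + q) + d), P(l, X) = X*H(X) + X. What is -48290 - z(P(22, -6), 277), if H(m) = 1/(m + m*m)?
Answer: -142846/5 ≈ -28569.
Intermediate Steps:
H(m) = 1/(m + m**2)
P(l, X) = X + 1/(1 + X) (P(l, X) = X*(1/(X*(1 + X))) + X = 1/(1 + X) + X = X + 1/(1 + X))
z(q, d) = -72*d - 36*q (z(q, d) = -36*(q + 2*d) = -72*d - 36*q)
-48290 - z(P(22, -6), 277) = -48290 - (-72*277 - 36*(1 - 6*(1 - 6))/(1 - 6)) = -48290 - (-19944 - 36*(1 - 6*(-5))/(-5)) = -48290 - (-19944 - (-36)*(1 + 30)/5) = -48290 - (-19944 - (-36)*31/5) = -48290 - (-19944 - 36*(-31/5)) = -48290 - (-19944 + 1116/5) = -48290 - 1*(-98604/5) = -48290 + 98604/5 = -142846/5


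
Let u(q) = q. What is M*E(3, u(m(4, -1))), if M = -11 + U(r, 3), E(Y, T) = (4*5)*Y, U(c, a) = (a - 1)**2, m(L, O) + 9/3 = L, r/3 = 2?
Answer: -420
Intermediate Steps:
r = 6 (r = 3*2 = 6)
m(L, O) = -3 + L
U(c, a) = (-1 + a)**2
E(Y, T) = 20*Y
M = -7 (M = -11 + (-1 + 3)**2 = -11 + 2**2 = -11 + 4 = -7)
M*E(3, u(m(4, -1))) = -140*3 = -7*60 = -420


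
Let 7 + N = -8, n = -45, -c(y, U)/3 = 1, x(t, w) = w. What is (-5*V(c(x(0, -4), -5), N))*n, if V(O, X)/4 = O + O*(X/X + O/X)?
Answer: -5940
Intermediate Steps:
c(y, U) = -3 (c(y, U) = -3*1 = -3)
N = -15 (N = -7 - 8 = -15)
V(O, X) = 4*O + 4*O*(1 + O/X) (V(O, X) = 4*(O + O*(X/X + O/X)) = 4*(O + O*(1 + O/X)) = 4*O + 4*O*(1 + O/X))
(-5*V(c(x(0, -4), -5), N))*n = -20*(-3)*(-3 + 2*(-15))/(-15)*(-45) = -20*(-3)*(-1)*(-3 - 30)/15*(-45) = -20*(-3)*(-1)*(-33)/15*(-45) = -5*(-132/5)*(-45) = 132*(-45) = -5940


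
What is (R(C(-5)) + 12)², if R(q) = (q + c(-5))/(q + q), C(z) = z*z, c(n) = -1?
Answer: 97344/625 ≈ 155.75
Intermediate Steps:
C(z) = z²
R(q) = (-1 + q)/(2*q) (R(q) = (q - 1)/(q + q) = (-1 + q)/((2*q)) = (-1 + q)*(1/(2*q)) = (-1 + q)/(2*q))
(R(C(-5)) + 12)² = ((-1 + (-5)²)/(2*((-5)²)) + 12)² = ((½)*(-1 + 25)/25 + 12)² = ((½)*(1/25)*24 + 12)² = (12/25 + 12)² = (312/25)² = 97344/625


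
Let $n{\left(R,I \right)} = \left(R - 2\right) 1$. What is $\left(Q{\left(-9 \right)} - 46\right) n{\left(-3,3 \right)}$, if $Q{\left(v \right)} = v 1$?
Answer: $275$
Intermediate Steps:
$Q{\left(v \right)} = v$
$n{\left(R,I \right)} = -2 + R$ ($n{\left(R,I \right)} = \left(-2 + R\right) 1 = -2 + R$)
$\left(Q{\left(-9 \right)} - 46\right) n{\left(-3,3 \right)} = \left(-9 - 46\right) \left(-2 - 3\right) = \left(-55\right) \left(-5\right) = 275$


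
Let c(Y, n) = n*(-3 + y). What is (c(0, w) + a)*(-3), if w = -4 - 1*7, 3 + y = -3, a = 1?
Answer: -300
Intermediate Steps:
y = -6 (y = -3 - 3 = -6)
w = -11 (w = -4 - 7 = -11)
c(Y, n) = -9*n (c(Y, n) = n*(-3 - 6) = n*(-9) = -9*n)
(c(0, w) + a)*(-3) = (-9*(-11) + 1)*(-3) = (99 + 1)*(-3) = 100*(-3) = -300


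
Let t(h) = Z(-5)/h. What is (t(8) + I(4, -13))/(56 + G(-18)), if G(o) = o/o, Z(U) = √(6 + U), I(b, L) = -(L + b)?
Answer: 73/456 ≈ 0.16009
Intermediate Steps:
I(b, L) = -L - b
t(h) = 1/h (t(h) = √(6 - 5)/h = √1/h = 1/h)
G(o) = 1
(t(8) + I(4, -13))/(56 + G(-18)) = (1/8 + (-1*(-13) - 1*4))/(56 + 1) = (⅛ + (13 - 4))/57 = (⅛ + 9)*(1/57) = (73/8)*(1/57) = 73/456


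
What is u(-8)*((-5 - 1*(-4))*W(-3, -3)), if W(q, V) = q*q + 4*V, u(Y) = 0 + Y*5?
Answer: -120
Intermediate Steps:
u(Y) = 5*Y (u(Y) = 0 + 5*Y = 5*Y)
W(q, V) = q² + 4*V
u(-8)*((-5 - 1*(-4))*W(-3, -3)) = (5*(-8))*((-5 - 1*(-4))*((-3)² + 4*(-3))) = -40*(-5 + 4)*(9 - 12) = -(-40)*(-3) = -40*3 = -120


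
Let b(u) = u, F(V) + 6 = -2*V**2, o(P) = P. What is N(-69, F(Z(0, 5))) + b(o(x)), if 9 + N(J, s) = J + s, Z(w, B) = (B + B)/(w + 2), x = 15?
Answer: -119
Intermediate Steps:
Z(w, B) = 2*B/(2 + w) (Z(w, B) = (2*B)/(2 + w) = 2*B/(2 + w))
F(V) = -6 - 2*V**2
N(J, s) = -9 + J + s (N(J, s) = -9 + (J + s) = -9 + J + s)
N(-69, F(Z(0, 5))) + b(o(x)) = (-9 - 69 + (-6 - 2*100/(2 + 0)**2)) + 15 = (-9 - 69 + (-6 - 2*(2*5/2)**2)) + 15 = (-9 - 69 + (-6 - 2*(2*5*(1/2))**2)) + 15 = (-9 - 69 + (-6 - 2*5**2)) + 15 = (-9 - 69 + (-6 - 2*25)) + 15 = (-9 - 69 + (-6 - 50)) + 15 = (-9 - 69 - 56) + 15 = -134 + 15 = -119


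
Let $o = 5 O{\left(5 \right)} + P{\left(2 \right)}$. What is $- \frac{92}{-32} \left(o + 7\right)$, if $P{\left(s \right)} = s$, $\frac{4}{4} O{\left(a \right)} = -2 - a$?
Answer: $- \frac{299}{4} \approx -74.75$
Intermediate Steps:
$O{\left(a \right)} = -2 - a$
$o = -33$ ($o = 5 \left(-2 - 5\right) + 2 = 5 \left(-7\right) + 2 = -35 + 2 = -33$)
$- \frac{92}{-32} \left(o + 7\right) = - \frac{92}{-32} \left(-33 + 7\right) = \left(-92\right) \left(- \frac{1}{32}\right) \left(-26\right) = \frac{23}{8} \left(-26\right) = - \frac{299}{4}$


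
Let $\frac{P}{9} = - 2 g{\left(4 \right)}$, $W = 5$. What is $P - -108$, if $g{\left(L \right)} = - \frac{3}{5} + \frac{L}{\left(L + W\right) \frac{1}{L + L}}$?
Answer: $\frac{274}{5} \approx 54.8$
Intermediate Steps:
$g{\left(L \right)} = - \frac{3}{5} + \frac{2 L^{2}}{5 + L}$ ($g{\left(L \right)} = - \frac{3}{5} + \frac{L}{\left(L + 5\right) \frac{1}{L + L}} = \left(-3\right) \frac{1}{5} + \frac{L}{\left(5 + L\right) \frac{1}{2 L}} = - \frac{3}{5} + \frac{L}{\left(5 + L\right) \frac{1}{2 L}} = - \frac{3}{5} + \frac{L}{\frac{1}{2} \frac{1}{L} \left(5 + L\right)} = - \frac{3}{5} + L \frac{2 L}{5 + L} = - \frac{3}{5} + \frac{2 L^{2}}{5 + L}$)
$P = - \frac{266}{5}$ ($P = 9 \left(- 2 \frac{-15 - 12 + 10 \cdot 4^{2}}{5 \left(5 + 4\right)}\right) = 9 \left(- 2 \frac{-15 - 12 + 10 \cdot 16}{5 \cdot 9}\right) = 9 \left(- 2 \cdot \frac{1}{5} \cdot \frac{1}{9} \left(-15 - 12 + 160\right)\right) = 9 \left(- 2 \cdot \frac{1}{5} \cdot \frac{1}{9} \cdot 133\right) = 9 \left(\left(-2\right) \frac{133}{45}\right) = 9 \left(- \frac{266}{45}\right) = - \frac{266}{5} \approx -53.2$)
$P - -108 = - \frac{266}{5} - -108 = - \frac{266}{5} + 108 = \frac{274}{5}$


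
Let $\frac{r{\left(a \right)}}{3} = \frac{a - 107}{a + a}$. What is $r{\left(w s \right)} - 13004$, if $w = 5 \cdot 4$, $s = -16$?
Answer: $- \frac{8321279}{640} \approx -13002.0$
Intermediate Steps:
$w = 20$
$r{\left(a \right)} = \frac{3 \left(-107 + a\right)}{2 a}$ ($r{\left(a \right)} = 3 \frac{a - 107}{a + a} = 3 \frac{-107 + a}{2 a} = \frac{3 \left(-107 + a\right)}{2 a}$)
$r{\left(w s \right)} - 13004 = \frac{3 \left(-107 + 20 \left(-16\right)\right)}{2 \cdot 20 \left(-16\right)} - 13004 = \frac{3 \left(-107 - 320\right)}{2 \left(-320\right)} - 13004 = \frac{3}{2} \left(- \frac{1}{320}\right) \left(-427\right) - 13004 = \frac{1281}{640} - 13004 = - \frac{8321279}{640}$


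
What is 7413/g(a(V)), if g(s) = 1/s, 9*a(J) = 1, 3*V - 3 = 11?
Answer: 2471/3 ≈ 823.67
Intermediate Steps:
V = 14/3 (V = 1 + (1/3)*11 = 1 + 11/3 = 14/3 ≈ 4.6667)
a(J) = 1/9 (a(J) = (1/9)*1 = 1/9)
7413/g(a(V)) = 7413/(1/(1/9)) = 7413/9 = 7413*(1/9) = 2471/3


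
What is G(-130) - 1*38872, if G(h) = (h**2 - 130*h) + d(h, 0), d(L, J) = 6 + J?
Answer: -5066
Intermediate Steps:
G(h) = 6 + h**2 - 130*h (G(h) = (h**2 - 130*h) + (6 + 0) = (h**2 - 130*h) + 6 = 6 + h**2 - 130*h)
G(-130) - 1*38872 = (6 + (-130)**2 - 130*(-130)) - 1*38872 = (6 + 16900 + 16900) - 38872 = 33806 - 38872 = -5066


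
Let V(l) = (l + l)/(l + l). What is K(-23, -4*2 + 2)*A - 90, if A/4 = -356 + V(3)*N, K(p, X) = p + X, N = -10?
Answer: 42366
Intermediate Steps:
V(l) = 1 (V(l) = (2*l)/((2*l)) = (2*l)*(1/(2*l)) = 1)
K(p, X) = X + p
A = -1464 (A = 4*(-356 + 1*(-10)) = 4*(-356 - 10) = 4*(-366) = -1464)
K(-23, -4*2 + 2)*A - 90 = ((-4*2 + 2) - 23)*(-1464) - 90 = ((-8 + 2) - 23)*(-1464) - 90 = (-6 - 23)*(-1464) - 90 = -29*(-1464) - 90 = 42456 - 90 = 42366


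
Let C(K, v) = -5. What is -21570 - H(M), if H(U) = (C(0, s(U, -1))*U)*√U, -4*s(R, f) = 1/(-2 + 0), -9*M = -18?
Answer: -21570 + 10*√2 ≈ -21556.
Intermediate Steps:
M = 2 (M = -⅑*(-18) = 2)
s(R, f) = ⅛ (s(R, f) = -1/(4*(-2 + 0)) = -¼/(-2) = -¼*(-½) = ⅛)
H(U) = -5*U^(3/2) (H(U) = (-5*U)*√U = -5*U^(3/2))
-21570 - H(M) = -21570 - (-5)*2^(3/2) = -21570 - (-5)*2*√2 = -21570 - (-10)*√2 = -21570 + 10*√2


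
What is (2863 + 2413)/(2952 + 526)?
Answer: 2638/1739 ≈ 1.5170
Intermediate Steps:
(2863 + 2413)/(2952 + 526) = 5276/3478 = 5276*(1/3478) = 2638/1739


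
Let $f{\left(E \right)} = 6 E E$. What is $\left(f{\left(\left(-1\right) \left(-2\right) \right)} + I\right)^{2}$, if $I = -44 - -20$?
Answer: $0$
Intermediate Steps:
$f{\left(E \right)} = 6 E^{2}$
$I = -24$ ($I = -44 + 20 = -24$)
$\left(f{\left(\left(-1\right) \left(-2\right) \right)} + I\right)^{2} = \left(6 \left(\left(-1\right) \left(-2\right)\right)^{2} - 24\right)^{2} = \left(6 \cdot 2^{2} - 24\right)^{2} = \left(6 \cdot 4 - 24\right)^{2} = \left(24 - 24\right)^{2} = 0^{2} = 0$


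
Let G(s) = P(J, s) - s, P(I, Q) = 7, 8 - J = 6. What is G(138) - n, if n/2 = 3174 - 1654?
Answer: -3171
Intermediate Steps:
J = 2 (J = 8 - 1*6 = 8 - 6 = 2)
G(s) = 7 - s
n = 3040 (n = 2*(3174 - 1654) = 2*1520 = 3040)
G(138) - n = (7 - 1*138) - 1*3040 = (7 - 138) - 3040 = -131 - 3040 = -3171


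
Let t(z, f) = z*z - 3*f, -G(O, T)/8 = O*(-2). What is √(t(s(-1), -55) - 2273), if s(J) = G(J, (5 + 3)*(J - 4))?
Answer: 2*I*√463 ≈ 43.035*I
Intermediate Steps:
G(O, T) = 16*O (G(O, T) = -8*O*(-2) = -(-16)*O = 16*O)
s(J) = 16*J
t(z, f) = z² - 3*f
√(t(s(-1), -55) - 2273) = √(((16*(-1))² - 3*(-55)) - 2273) = √(((-16)² + 165) - 2273) = √((256 + 165) - 2273) = √(421 - 2273) = √(-1852) = 2*I*√463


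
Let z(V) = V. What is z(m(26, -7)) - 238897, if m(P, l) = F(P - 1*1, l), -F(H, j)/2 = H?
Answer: -238947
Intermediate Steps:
F(H, j) = -2*H
m(P, l) = 2 - 2*P (m(P, l) = -2*(P - 1*1) = -2*(P - 1) = -2*(-1 + P) = 2 - 2*P)
z(m(26, -7)) - 238897 = (2 - 2*26) - 238897 = (2 - 52) - 238897 = -50 - 238897 = -238947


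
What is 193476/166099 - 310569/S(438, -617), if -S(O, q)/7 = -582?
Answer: -2418903767/32223206 ≈ -75.067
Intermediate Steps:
S(O, q) = 4074 (S(O, q) = -7*(-582) = 4074)
193476/166099 - 310569/S(438, -617) = 193476/166099 - 310569/4074 = 193476*(1/166099) - 310569*1/4074 = 193476/166099 - 14789/194 = -2418903767/32223206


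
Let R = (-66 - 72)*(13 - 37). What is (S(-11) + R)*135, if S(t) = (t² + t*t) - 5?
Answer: 479115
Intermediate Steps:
S(t) = -5 + 2*t² (S(t) = (t² + t²) - 5 = 2*t² - 5 = -5 + 2*t²)
R = 3312 (R = -138*(-24) = 3312)
(S(-11) + R)*135 = ((-5 + 2*(-11)²) + 3312)*135 = ((-5 + 2*121) + 3312)*135 = ((-5 + 242) + 3312)*135 = (237 + 3312)*135 = 3549*135 = 479115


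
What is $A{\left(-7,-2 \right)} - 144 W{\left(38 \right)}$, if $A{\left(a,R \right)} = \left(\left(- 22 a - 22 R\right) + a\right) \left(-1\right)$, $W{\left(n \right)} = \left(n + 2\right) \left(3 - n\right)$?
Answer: $201409$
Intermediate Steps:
$W{\left(n \right)} = \left(2 + n\right) \left(3 - n\right)$
$A{\left(a,R \right)} = 21 a + 22 R$ ($A{\left(a,R \right)} = \left(\left(- 22 R - 22 a\right) + a\right) \left(-1\right) = \left(- 22 R - 21 a\right) \left(-1\right) = 21 a + 22 R$)
$A{\left(-7,-2 \right)} - 144 W{\left(38 \right)} = \left(21 \left(-7\right) + 22 \left(-2\right)\right) - 144 \left(6 + 38 - 38^{2}\right) = \left(-147 - 44\right) - 144 \left(6 + 38 - 1444\right) = -191 - 144 \left(6 + 38 - 1444\right) = -191 - -201600 = -191 + 201600 = 201409$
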